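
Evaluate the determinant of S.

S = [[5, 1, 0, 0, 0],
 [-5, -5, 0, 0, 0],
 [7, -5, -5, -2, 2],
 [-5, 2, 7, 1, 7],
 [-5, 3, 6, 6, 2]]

S is block lower-triangular with a 2×2 block and a 3×3 block on the diagonal, so its determinant equals the product of the determinants of the diagonal blocks.
det of the 2×2 block = -20
det of the 3×3 block = 216
det = (-20)·(216) = -4320

The determinant is -4320.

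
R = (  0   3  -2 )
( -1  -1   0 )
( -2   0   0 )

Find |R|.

The determinant is 4.

Expand along row 3:
  + (-2) · |3 -2; -1 0| = (-2)·(0 − 2) = 4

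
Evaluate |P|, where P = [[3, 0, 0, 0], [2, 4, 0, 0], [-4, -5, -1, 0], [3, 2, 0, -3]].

The determinant is 36.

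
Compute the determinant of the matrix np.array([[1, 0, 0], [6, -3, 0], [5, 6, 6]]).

The matrix is lower triangular, so the determinant is the product of the diagonal entries:
det = (1) · (-3) · (6) = -18

-18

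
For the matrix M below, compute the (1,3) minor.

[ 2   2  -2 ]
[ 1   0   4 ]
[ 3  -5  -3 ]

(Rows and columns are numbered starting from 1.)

-5

Delete row 1 and column 3; the remaining 2×2 submatrix is [1 0; 3 -5].
Its determinant is 1·(-5) − 0·3 = -5.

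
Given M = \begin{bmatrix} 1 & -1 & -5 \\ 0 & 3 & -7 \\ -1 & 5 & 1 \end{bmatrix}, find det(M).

Expand along row 2:
  + 3 · |1 -5; -1 1| = 3·(1 − 5) = -12
  − (-7) · |1 -1; -1 5| = −(-7)·(5 − 1) = 28
Sum: (-12) + (28) = 16

The determinant is 16.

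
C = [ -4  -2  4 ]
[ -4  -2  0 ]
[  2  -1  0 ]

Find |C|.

|C| = 32

Expand along column 3:
  + 4 · |-4 -2; 2 -1| = 4·(4 − (-4)) = 32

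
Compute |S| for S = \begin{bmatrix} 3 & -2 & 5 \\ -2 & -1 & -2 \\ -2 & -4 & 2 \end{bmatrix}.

det(S) = -16

Expand along row 1:
  + 3 · |-1 -2; -4 2| = 3·(-2 − 8) = -30
  − (-2) · |-2 -2; -2 2| = −(-2)·(-4 − 4) = -16
  + 5 · |-2 -1; -2 -4| = 5·(8 − 2) = 30
Sum: (-30) + (-16) + (30) = -16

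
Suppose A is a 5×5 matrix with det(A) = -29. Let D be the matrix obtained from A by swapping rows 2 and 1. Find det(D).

Swapping two rows multiplies the determinant by −1.
det(D) = (-1)·(-29) = 29

|D| = 29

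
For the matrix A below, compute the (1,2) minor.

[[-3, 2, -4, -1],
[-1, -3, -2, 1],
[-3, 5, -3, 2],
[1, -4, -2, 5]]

Delete row 1 and column 2; the remaining 3×3 submatrix is [-1 -2 1; -3 -3 2; 1 -2 5].
Its determinant is -14.

The minor is -14.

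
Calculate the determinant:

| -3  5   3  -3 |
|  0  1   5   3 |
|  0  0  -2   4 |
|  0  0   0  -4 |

-24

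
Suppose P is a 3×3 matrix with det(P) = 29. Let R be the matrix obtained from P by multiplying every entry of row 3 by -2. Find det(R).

-58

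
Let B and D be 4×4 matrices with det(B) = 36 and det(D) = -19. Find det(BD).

det(BD) = det(B)·det(D) = (36)·(-19) = -684

-684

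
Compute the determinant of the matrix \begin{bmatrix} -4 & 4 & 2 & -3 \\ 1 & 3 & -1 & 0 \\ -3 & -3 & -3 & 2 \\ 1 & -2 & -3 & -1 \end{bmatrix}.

The determinant is -294.

Expand along row 2 (it has 1 zero):
  − (1) · M_21   where M_21 = det([4 2 -3; -3 -3 2; -2 -3 -1]) = 13
  + (3) · M_22   where M_22 = det([-4 2 -3; -3 -3 2; 1 -3 -1]) = -74
  − (-1) · M_23   where M_23 = det([-4 4 -3; -3 -3 2; 1 -2 -1]) = -59
det = (-1)·(1)·(13) + (+1)·(3)·(-74) + (-1)·(-1)·(-59) = -294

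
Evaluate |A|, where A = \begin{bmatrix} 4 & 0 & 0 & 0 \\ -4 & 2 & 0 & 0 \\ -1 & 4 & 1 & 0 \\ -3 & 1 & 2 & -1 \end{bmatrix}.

-8

A is lower triangular, so det(A) is the product of the diagonal entries:
det = (4) · (2) · (1) · (-1) = -8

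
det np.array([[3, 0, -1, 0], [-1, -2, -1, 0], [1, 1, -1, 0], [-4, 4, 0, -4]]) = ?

-32

Expand along column 4 (it has 3 zeros):
  + (-4) · M_44   where M_44 = det([3 0 -1; -1 -2 -1; 1 1 -1]) = 8
det = (+1)·(-4)·(8) = -32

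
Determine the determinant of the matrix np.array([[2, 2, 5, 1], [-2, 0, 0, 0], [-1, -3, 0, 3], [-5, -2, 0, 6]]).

Expand along row 2 (it has 3 zeros):
  − (-2) · M_21   where M_21 = det([2 5 1; -3 0 3; -2 0 6]) = 60
det = (-1)·(-2)·(60) = 120

120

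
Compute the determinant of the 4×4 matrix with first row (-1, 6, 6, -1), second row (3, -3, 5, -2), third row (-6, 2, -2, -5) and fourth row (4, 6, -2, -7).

Expand along row 1:
  + (-1) · M_11   where M_11 = det([-3 5 -2; 2 -2 -5; 6 -2 -7]) = -108
  − (6) · M_12   where M_12 = det([3 5 -2; -6 -2 -5; 4 -2 -7]) = -338
  + (6) · M_13   where M_13 = det([3 -3 -2; -6 2 -5; 4 6 -7]) = 322
  − (-1) · M_14   where M_14 = det([3 -3 5; -6 2 -2; 4 6 -2]) = -136
det = (+1)·(-1)·(-108) + (-1)·(6)·(-338) + (+1)·(6)·(322) + (-1)·(-1)·(-136) = 3932

3932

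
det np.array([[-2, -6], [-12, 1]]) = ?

-74

det = (-2)·1 − (-6)·(-12) = -2 − 72 = -74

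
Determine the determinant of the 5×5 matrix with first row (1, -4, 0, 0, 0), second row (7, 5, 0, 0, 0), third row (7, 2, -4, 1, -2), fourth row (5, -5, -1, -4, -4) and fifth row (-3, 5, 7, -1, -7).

-6237

The matrix is block lower-triangular with a 2×2 block and a 3×3 block on the diagonal, so its determinant equals the product of the determinants of the diagonal blocks.
det of the 2×2 block = 33
det of the 3×3 block = -189
det = (33)·(-189) = -6237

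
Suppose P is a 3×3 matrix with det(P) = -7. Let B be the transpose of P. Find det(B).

-7

det(Pᵀ) = det(P).
det(B) = (1)·(-7) = -7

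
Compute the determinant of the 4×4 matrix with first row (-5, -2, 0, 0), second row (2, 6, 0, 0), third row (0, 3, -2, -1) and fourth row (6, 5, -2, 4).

260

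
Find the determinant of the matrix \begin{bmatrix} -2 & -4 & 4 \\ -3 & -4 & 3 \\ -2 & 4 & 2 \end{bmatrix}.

Expand along column 1:
  + (-2) · |-4 3; 4 2| = (-2)·(-8 − 12) = 40
  − (-3) · |-4 4; 4 2| = −(-3)·(-8 − 16) = -72
  + (-2) · |-4 4; -4 3| = (-2)·(-12 − (-16)) = -8
Sum: (40) + (-72) + (-8) = -40

-40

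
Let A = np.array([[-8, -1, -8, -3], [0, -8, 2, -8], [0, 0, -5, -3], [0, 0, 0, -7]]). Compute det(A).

A is upper triangular, so det(A) is the product of the diagonal entries:
det = (-8) · (-8) · (-5) · (-7) = 2240

|A| = 2240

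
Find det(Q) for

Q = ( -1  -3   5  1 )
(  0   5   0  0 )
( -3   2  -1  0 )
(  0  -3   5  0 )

Expand along row 2 (it has 3 zeros):
  + (5) · M_22   where M_22 = det([-1 5 1; -3 -1 0; 0 5 0]) = -15
det = (+1)·(5)·(-15) = -75

-75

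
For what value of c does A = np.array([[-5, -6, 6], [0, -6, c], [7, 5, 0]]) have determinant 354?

c = -6

Expanding along the column containing c, det(A) is linear in c: det(A) = (-17)·c + (252).
Set (-17)·c + (252) = 354  ⇒  (-17)·c = 102  ⇒  c = -6.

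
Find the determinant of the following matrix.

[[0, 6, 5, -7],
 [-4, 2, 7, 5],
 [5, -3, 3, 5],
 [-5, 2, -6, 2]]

The determinant is 2258.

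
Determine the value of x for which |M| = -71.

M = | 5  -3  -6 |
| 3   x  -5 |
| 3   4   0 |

Expanding along the column containing x, det(M) is linear in x: det(M) = (18)·x + (73).
Set (18)·x + (73) = -71  ⇒  (18)·x = -144  ⇒  x = -8.

-8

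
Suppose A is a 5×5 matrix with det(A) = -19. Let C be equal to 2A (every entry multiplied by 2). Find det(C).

For a 5×5 matrix, det(2A) = 2^5·det(A) = 32·det(A).
det(C) = (32)·(-19) = -608

det(C) = -608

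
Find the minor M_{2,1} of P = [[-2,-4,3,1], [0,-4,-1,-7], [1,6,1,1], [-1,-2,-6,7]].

-218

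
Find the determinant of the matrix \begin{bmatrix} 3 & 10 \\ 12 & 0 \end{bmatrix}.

det = 3·0 − 10·12 = 0 − 120 = -120

-120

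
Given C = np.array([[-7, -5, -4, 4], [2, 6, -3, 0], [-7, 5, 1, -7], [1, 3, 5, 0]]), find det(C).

Expand along column 4 (it has 2 zeros):
  − (4) · M_14   where M_14 = det([2 6 -3; -7 5 1; 1 3 5]) = 338
  − (-7) · M_34   where M_34 = det([-7 -5 -4; 2 6 -3; 1 3 5]) = -208
det = (-1)·(4)·(338) + (-1)·(-7)·(-208) = -2808

|C| = -2808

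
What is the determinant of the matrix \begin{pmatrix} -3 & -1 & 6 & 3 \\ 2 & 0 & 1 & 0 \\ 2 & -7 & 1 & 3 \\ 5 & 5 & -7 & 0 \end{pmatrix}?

The determinant is -567.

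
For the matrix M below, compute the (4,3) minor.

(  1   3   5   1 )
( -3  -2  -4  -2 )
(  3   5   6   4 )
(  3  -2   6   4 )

Delete row 4 and column 3; the remaining 3×3 submatrix is [1 3 1; -3 -2 -2; 3 5 4].
Its determinant is 11.

11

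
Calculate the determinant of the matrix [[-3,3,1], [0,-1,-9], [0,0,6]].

The matrix is upper triangular, so the determinant is the product of the diagonal entries:
det = (-3) · (-1) · (6) = 18

18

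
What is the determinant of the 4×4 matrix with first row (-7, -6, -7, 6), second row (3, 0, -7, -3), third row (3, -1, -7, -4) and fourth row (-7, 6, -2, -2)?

-1325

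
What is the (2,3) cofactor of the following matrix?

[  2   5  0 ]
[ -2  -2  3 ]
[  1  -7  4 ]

Delete row 2 and column 3; the remaining 2×2 submatrix is [2 5; 1 -7].
Its determinant is 2·(-7) − 5·1 = -19.
The cofactor carries sign (−1)^(2+3) = −1, so C_{2,3} = −(-19) = 19.

19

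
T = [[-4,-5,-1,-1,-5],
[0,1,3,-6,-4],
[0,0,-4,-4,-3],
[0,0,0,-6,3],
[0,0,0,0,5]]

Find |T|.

T is upper triangular, so det(T) is the product of the diagonal entries:
det = (-4) · (1) · (-4) · (-6) · (5) = -480

|T| = -480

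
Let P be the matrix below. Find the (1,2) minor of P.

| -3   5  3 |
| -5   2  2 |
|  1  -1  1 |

The minor is -7.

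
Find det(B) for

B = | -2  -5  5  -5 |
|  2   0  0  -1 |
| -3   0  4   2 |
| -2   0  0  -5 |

Expand along column 2 (it has 3 zeros):
  − (-5) · M_12   where M_12 = det([2 0 -1; -3 4 2; -2 0 -5]) = -48
det = (-1)·(-5)·(-48) = -240

|B| = -240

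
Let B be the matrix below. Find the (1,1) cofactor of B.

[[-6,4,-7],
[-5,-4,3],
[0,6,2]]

Delete row 1 and column 1; the remaining 2×2 submatrix is [-4 3; 6 2].
Its determinant is (-4)·2 − 3·6 = -26.
The cofactor carries sign (−1)^(1+1) = +1, so C_{1,1} = +(-26) = -26.

The cofactor is -26.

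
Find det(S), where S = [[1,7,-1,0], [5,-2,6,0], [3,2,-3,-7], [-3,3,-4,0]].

Expand along column 4 (it has 3 zeros):
  − (-7) · M_34   where M_34 = det([1 7 -1; 5 -2 6; -3 3 -4]) = -5
det = (-1)·(-7)·(-5) = -35

The determinant is -35.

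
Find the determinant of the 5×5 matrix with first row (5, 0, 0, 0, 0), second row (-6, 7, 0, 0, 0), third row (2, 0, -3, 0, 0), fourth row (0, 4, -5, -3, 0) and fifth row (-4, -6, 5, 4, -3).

The determinant is -945.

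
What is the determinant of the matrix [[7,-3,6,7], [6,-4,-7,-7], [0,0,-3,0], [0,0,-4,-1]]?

The determinant is -30.

The matrix is block upper-triangular with a 2×2 block and a 2×2 block on the diagonal, so its determinant equals the product of the determinants of the diagonal blocks.
det of the 2×2 block = -10
det of the 2×2 block = 3
det = (-10)·(3) = -30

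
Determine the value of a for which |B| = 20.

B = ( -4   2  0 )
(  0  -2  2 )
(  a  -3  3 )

a = 5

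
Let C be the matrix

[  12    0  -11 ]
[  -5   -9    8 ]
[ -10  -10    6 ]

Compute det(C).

752

Expand along row 1:
  + 12 · |-9 8; -10 6| = 12·(-54 − (-80)) = 312
  + (-11) · |-5 -9; -10 -10| = (-11)·(50 − 90) = 440
Sum: (312) + (440) = 752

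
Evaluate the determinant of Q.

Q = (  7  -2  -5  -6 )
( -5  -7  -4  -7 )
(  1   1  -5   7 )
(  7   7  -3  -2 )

det(Q) = -4787

Expand along row 1:
  + (7) · M_11   where M_11 = det([-7 -4 -7; 1 -5 7; 7 -3 -2]) = -645
  − (-2) · M_12   where M_12 = det([-5 -4 -7; 1 -5 7; 7 -3 -2]) = -583
  + (-5) · M_13   where M_13 = det([-5 -7 -7; 1 1 7; 7 7 -2]) = -102
  − (-6) · M_14   where M_14 = det([-5 -7 -4; 1 1 -5; 7 7 -3]) = 64
det = (+1)·(7)·(-645) + (-1)·(-2)·(-583) + (+1)·(-5)·(-102) + (-1)·(-6)·(64) = -4787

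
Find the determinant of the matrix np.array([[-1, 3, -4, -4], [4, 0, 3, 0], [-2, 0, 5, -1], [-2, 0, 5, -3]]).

The determinant is 156.

Expand along column 2 (it has 3 zeros):
  − (3) · M_12   where M_12 = det([4 3 0; -2 5 -1; -2 5 -3]) = -52
det = (-1)·(3)·(-52) = 156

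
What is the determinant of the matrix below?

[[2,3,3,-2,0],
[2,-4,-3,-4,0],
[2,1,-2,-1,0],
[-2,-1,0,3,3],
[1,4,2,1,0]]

Expand along column 5 (it has 4 zeros):
  − (3) · M_45   where M_45 = det([2 3 3 -2; 2 -4 -3 -4; 2 1 -2 -1; 1 4 2 1]) = 23
det = (-1)·(3)·(23) = -69

-69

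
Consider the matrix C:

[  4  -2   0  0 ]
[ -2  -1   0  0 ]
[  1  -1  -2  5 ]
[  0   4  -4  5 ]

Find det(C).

C is block lower-triangular with a 2×2 block and a 2×2 block on the diagonal, so its determinant equals the product of the determinants of the diagonal blocks.
det of the 2×2 block = -8
det of the 2×2 block = 10
det = (-8)·(10) = -80

-80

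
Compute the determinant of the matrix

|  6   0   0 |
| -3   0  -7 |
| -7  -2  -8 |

Expand along column 2:
  − (-2) · |6 0; -3 -7| = −(-2)·(-42 − 0) = -84

-84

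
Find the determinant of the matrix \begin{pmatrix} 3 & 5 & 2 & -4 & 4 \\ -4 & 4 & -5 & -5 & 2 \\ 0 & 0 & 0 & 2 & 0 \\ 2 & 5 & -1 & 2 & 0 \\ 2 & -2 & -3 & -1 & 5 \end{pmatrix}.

The determinant is 2098.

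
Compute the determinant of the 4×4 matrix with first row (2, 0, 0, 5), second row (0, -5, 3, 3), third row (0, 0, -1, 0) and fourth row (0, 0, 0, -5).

The matrix is block upper-triangular with a 2×2 block and a 2×2 block on the diagonal, so its determinant equals the product of the determinants of the diagonal blocks.
det of the 2×2 block = -10
det of the 2×2 block = 5
det = (-10)·(5) = -50

-50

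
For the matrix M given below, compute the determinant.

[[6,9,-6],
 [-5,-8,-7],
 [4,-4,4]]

Expand along column 1:
  + 6 · |-8 -7; -4 4| = 6·(-32 − 28) = -360
  − (-5) · |9 -6; -4 4| = −(-5)·(36 − 24) = 60
  + 4 · |9 -6; -8 -7| = 4·(-63 − 48) = -444
Sum: (-360) + (60) + (-444) = -744

det(M) = -744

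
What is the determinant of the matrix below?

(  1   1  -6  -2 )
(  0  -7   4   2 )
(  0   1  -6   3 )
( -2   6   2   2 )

Expand along column 1 (it has 2 zeros):
  + (1) · M_11   where M_11 = det([-7 4 2; 1 -6 3; 6 2 2]) = 266
  − (-2) · M_41   where M_41 = det([1 -6 -2; -7 4 2; 1 -6 3]) = -190
det = (+1)·(1)·(266) + (-1)·(-2)·(-190) = -114

The determinant is -114.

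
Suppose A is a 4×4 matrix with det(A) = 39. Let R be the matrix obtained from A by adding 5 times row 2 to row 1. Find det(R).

Adding a multiple of one row to another leaves the determinant unchanged.
det(R) = (1)·(39) = 39

39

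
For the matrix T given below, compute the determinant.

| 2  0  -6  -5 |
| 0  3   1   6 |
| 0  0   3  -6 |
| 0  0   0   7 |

T is upper triangular, so det(T) is the product of the diagonal entries:
det = (2) · (3) · (3) · (7) = 126

|T| = 126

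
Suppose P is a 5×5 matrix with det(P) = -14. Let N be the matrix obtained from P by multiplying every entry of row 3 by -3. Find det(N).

Scaling one row by -3 multiplies the determinant by -3.
det(N) = (-3)·(-14) = 42

42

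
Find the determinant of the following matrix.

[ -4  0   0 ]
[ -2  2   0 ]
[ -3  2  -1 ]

The matrix is lower triangular, so the determinant is the product of the diagonal entries:
det = (-4) · (2) · (-1) = 8

8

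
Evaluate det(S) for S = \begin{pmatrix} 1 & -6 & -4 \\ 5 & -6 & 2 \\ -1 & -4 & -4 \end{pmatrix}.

det(S) = 28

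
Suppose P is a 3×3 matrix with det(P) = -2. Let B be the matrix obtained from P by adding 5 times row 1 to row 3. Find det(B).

The determinant is -2.

Adding a multiple of one row to another leaves the determinant unchanged.
det(B) = (1)·(-2) = -2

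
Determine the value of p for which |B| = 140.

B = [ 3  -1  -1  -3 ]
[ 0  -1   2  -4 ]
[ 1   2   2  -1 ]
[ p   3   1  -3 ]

p = -1

Expanding along the column containing p, det(B) is linear in p: det(B) = (-21)·p + (119).
Set (-21)·p + (119) = 140  ⇒  (-21)·p = 21  ⇒  p = -1.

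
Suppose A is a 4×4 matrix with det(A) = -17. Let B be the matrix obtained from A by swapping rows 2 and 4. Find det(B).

det(B) = 17

Swapping two rows multiplies the determinant by −1.
det(B) = (-1)·(-17) = 17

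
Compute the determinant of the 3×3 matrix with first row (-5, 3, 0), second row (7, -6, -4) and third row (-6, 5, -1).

The determinant is -37.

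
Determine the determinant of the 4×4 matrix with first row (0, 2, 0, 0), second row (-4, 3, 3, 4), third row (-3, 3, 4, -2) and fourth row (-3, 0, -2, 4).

Expand along row 1 (it has 3 zeros):
  − (2) · M_12   where M_12 = det([-4 3 4; -3 4 -2; -3 -2 4]) = 78
det = (-1)·(2)·(78) = -156

-156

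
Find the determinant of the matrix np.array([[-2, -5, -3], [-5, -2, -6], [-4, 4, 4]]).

Expand along row 1:
  + (-2) · |-2 -6; 4 4| = (-2)·(-8 − (-24)) = -32
  − (-5) · |-5 -6; -4 4| = −(-5)·(-20 − 24) = -220
  + (-3) · |-5 -2; -4 4| = (-3)·(-20 − 8) = 84
Sum: (-32) + (-220) + (84) = -168

-168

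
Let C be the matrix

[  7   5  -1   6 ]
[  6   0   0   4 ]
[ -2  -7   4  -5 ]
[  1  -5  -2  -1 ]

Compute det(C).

Expand along row 2 (it has 2 zeros):
  − (6) · M_21   where M_21 = det([5 -1 6; -7 4 -5; -5 -2 -1]) = 116
  + (4) · M_24   where M_24 = det([7 5 -1; -2 -7 4; 1 -5 -2]) = 221
det = (-1)·(6)·(116) + (+1)·(4)·(221) = 188

|C| = 188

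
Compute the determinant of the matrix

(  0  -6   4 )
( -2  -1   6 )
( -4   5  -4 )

136

Expand along row 1:
  − (-6) · |-2 6; -4 -4| = −(-6)·(8 − (-24)) = 192
  + 4 · |-2 -1; -4 5| = 4·(-10 − 4) = -56
Sum: (192) + (-56) = 136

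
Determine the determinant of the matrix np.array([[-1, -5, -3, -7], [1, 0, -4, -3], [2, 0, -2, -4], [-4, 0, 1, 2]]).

Expand along column 2 (it has 3 zeros):
  − (-5) · M_12   where M_12 = det([1 -4 -3; 2 -2 -4; -4 1 2]) = -30
det = (-1)·(-5)·(-30) = -150

The determinant is -150.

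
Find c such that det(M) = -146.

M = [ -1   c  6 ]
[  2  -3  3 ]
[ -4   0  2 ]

c = 5

Expanding along the column containing c, det(M) is linear in c: det(M) = (-16)·c + (-66).
Set (-16)·c + (-66) = -146  ⇒  (-16)·c = -80  ⇒  c = 5.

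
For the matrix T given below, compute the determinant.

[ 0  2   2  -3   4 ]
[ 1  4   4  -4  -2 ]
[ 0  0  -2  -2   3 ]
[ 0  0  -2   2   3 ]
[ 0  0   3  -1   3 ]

det(T) = 120

T is block upper-triangular with a 2×2 block and a 3×3 block on the diagonal, so its determinant equals the product of the determinants of the diagonal blocks.
det of the 2×2 block = -2
det of the 3×3 block = -60
det = (-2)·(-60) = 120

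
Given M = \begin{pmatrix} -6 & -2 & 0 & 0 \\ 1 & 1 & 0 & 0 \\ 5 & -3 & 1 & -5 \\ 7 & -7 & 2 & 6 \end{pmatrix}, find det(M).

det(M) = -64

M is block lower-triangular with a 2×2 block and a 2×2 block on the diagonal, so its determinant equals the product of the determinants of the diagonal blocks.
det of the 2×2 block = -4
det of the 2×2 block = 16
det = (-4)·(16) = -64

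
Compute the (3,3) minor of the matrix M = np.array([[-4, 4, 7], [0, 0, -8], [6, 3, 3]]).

Delete row 3 and column 3; the remaining 2×2 submatrix is [-4 4; 0 0].
Its determinant is (-4)·0 − 4·0 = 0.

0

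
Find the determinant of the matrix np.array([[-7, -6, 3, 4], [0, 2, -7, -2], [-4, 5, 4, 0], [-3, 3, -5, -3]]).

755

Expand along row 2 (it has 1 zero):
  + (2) · M_22   where M_22 = det([-7 3 4; -4 4 0; -3 -5 -3]) = 176
  − (-7) · M_23   where M_23 = det([-7 -6 4; -4 5 0; -3 3 -3]) = 189
  + (-2) · M_24   where M_24 = det([-7 -6 3; -4 5 4; -3 3 -5]) = 460
det = (+1)·(2)·(176) + (-1)·(-7)·(189) + (+1)·(-2)·(460) = 755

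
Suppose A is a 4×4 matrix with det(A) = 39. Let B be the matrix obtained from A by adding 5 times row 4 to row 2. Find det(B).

Adding a multiple of one row to another leaves the determinant unchanged.
det(B) = (1)·(39) = 39

|B| = 39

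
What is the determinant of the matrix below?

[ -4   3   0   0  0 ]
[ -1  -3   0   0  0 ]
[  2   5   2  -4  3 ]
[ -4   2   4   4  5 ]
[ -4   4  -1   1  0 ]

The matrix is block lower-triangular with a 2×2 block and a 3×3 block on the diagonal, so its determinant equals the product of the determinants of the diagonal blocks.
det of the 2×2 block = 15
det of the 3×3 block = 34
det = (15)·(34) = 510

The determinant is 510.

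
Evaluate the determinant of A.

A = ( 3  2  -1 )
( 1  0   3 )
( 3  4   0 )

|A| = -22

Expand along row 2:
  − 1 · |2 -1; 4 0| = −1·(0 − (-4)) = -4
  − 3 · |3 2; 3 4| = −3·(12 − 6) = -18
Sum: (-4) + (-18) = -22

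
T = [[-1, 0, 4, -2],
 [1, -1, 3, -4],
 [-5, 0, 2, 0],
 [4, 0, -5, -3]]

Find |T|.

Expand along column 2 (it has 3 zeros):
  + (-1) · M_22   where M_22 = det([-1 4 -2; -5 2 0; 4 -5 -3]) = -88
det = (+1)·(-1)·(-88) = 88

The determinant is 88.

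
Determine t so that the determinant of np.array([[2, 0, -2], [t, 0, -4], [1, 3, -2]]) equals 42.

Expanding along the row containing t, det(M) is linear in t: det(M) = (-6)·t + (24).
Set (-6)·t + (24) = 42  ⇒  (-6)·t = 18  ⇒  t = -3.

t = -3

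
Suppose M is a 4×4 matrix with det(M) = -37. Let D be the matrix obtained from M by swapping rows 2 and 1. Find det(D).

The determinant is 37.

Swapping two rows multiplies the determinant by −1.
det(D) = (-1)·(-37) = 37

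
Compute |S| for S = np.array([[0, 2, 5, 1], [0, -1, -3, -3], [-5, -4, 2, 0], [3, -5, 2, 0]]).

|S| = -524

Expand along column 1 (it has 2 zeros):
  + (-5) · M_31   where M_31 = det([2 5 1; -1 -3 -3; -5 2 0]) = 70
  − (3) · M_41   where M_41 = det([2 5 1; -1 -3 -3; -4 2 0]) = 58
det = (+1)·(-5)·(70) + (-1)·(3)·(58) = -524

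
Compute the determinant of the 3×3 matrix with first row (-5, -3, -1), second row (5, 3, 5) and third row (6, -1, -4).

-92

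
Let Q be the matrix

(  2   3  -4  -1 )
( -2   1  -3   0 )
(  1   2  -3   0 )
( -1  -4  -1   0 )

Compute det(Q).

det(Q) = 38

Expand along column 4 (it has 3 zeros):
  − (-1) · M_14   where M_14 = det([-2 1 -3; 1 2 -3; -1 -4 -1]) = 38
det = (-1)·(-1)·(38) = 38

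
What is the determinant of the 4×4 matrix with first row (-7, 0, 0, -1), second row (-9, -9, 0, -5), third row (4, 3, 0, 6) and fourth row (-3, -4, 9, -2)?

Expand along column 3 (it has 3 zeros):
  − (9) · M_43   where M_43 = det([-7 0 -1; -9 -9 -5; 4 3 6]) = 264
det = (-1)·(9)·(264) = -2376

The determinant is -2376.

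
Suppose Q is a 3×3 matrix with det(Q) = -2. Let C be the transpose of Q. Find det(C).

det(Qᵀ) = det(Q).
det(C) = (1)·(-2) = -2

-2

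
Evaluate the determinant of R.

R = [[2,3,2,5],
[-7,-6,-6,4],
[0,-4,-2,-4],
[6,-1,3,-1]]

Expand along row 3 (it has 1 zero):
  − (-4) · M_32   where M_32 = det([2 2 5; -7 -6 4; 6 3 -1]) = 97
  + (-2) · M_33   where M_33 = det([2 3 5; -7 -6 4; 6 -1 -1]) = 286
  − (-4) · M_34   where M_34 = det([2 3 2; -7 -6 -6; 6 -1 3]) = -7
det = (-1)·(-4)·(97) + (+1)·(-2)·(286) + (-1)·(-4)·(-7) = -212

-212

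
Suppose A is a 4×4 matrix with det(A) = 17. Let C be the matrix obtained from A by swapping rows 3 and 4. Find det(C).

Swapping two rows multiplies the determinant by −1.
det(C) = (-1)·(17) = -17

-17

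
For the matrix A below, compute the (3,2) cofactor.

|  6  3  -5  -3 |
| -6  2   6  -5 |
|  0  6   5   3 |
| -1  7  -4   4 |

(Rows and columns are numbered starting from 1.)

Delete row 3 and column 2; the remaining 3×3 submatrix is [6 -5 -3; -6 6 -5; -1 -4 4].
Its determinant is -211.
The cofactor carries sign (−1)^(3+2) = −1, so C_{3,2} = −(-211) = 211.

The cofactor is 211.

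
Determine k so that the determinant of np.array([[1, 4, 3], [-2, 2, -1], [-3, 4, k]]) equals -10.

Expanding along the column containing k, det(A) is linear in k: det(A) = (10)·k + (10).
Set (10)·k + (10) = -10  ⇒  (10)·k = -20  ⇒  k = -2.

-2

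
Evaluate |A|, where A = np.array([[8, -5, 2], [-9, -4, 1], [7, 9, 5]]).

-598

Expand along row 1:
  + 8 · |-4 1; 9 5| = 8·(-20 − 9) = -232
  − (-5) · |-9 1; 7 5| = −(-5)·(-45 − 7) = -260
  + 2 · |-9 -4; 7 9| = 2·(-81 − (-28)) = -106
Sum: (-232) + (-260) + (-106) = -598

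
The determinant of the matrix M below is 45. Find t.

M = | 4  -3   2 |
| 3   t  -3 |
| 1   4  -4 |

Expanding along the column containing t, det(M) is linear in t: det(M) = (-18)·t + (45).
Set (-18)·t + (45) = 45  ⇒  (-18)·t = 0  ⇒  t = 0.

0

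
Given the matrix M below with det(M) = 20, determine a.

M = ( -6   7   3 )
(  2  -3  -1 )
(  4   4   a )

Expanding along the column containing a, det(M) is linear in a: det(M) = (4)·a + (8).
Set (4)·a + (8) = 20  ⇒  (4)·a = 12  ⇒  a = 3.

a = 3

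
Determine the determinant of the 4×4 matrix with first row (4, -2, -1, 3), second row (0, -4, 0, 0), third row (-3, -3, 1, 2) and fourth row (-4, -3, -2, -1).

-212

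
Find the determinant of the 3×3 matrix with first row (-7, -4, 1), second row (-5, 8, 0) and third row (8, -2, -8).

Expand along row 2:
  − (-5) · |-4 1; -2 -8| = −(-5)·(32 − (-2)) = 170
  + 8 · |-7 1; 8 -8| = 8·(56 − 8) = 384
Sum: (170) + (384) = 554

554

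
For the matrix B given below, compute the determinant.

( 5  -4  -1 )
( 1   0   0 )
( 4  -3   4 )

det(B) = 19

Expand along row 2:
  − 1 · |-4 -1; -3 4| = −1·(-16 − 3) = 19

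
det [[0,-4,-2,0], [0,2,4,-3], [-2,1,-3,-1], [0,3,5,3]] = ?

The determinant is 156.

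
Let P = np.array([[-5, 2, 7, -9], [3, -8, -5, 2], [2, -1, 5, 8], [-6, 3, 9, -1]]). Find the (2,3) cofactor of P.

-23

Delete row 2 and column 3; the remaining 3×3 submatrix is [-5 2 -9; 2 -1 8; -6 3 -1].
Its determinant is 23.
The cofactor carries sign (−1)^(2+3) = −1, so C_{2,3} = −(23) = -23.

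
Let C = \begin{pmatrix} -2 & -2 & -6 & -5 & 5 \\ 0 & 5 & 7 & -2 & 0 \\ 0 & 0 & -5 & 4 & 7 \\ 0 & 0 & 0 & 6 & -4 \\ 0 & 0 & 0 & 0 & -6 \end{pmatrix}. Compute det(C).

C is upper triangular, so det(C) is the product of the diagonal entries:
det = (-2) · (5) · (-5) · (6) · (-6) = -1800

-1800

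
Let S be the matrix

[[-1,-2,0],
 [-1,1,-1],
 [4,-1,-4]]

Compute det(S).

21

Expand along row 1:
  + (-1) · |1 -1; -1 -4| = (-1)·(-4 − 1) = 5
  − (-2) · |-1 -1; 4 -4| = −(-2)·(4 − (-4)) = 16
Sum: (5) + (16) = 21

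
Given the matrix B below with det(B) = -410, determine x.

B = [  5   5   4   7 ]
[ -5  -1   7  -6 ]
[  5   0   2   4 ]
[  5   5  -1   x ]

Expanding along the column containing x, det(B) is linear in x: det(B) = (235)·x + (-1820).
Set (235)·x + (-1820) = -410  ⇒  (235)·x = 1410  ⇒  x = 6.

6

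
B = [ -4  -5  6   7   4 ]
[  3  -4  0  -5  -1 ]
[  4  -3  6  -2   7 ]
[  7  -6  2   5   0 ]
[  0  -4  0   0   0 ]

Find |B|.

Expand along row 5 (it has 4 zeros):
  − (-4) · M_52   where M_52 = det([-4 6 7 4; 3 0 -5 -1; 4 6 -2 7; 7 2 5 0]) = 1576
det = (-1)·(-4)·(1576) = 6304

6304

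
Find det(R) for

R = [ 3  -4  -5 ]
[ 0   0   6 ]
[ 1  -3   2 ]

Expand along row 2:
  − 6 · |3 -4; 1 -3| = −6·(-9 − (-4)) = 30

30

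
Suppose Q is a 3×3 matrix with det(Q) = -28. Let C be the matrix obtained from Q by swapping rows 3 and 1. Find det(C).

28

Swapping two rows multiplies the determinant by −1.
det(C) = (-1)·(-28) = 28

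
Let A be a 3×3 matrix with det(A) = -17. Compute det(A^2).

289

det(A^2) = (det A)^2 = (-17)^2 = 289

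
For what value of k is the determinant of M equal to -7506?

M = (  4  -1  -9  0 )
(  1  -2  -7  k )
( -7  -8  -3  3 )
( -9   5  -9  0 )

-5

Expanding along the column containing k, det(M) is linear in k: det(M) = (1347)·k + (-771).
Set (1347)·k + (-771) = -7506  ⇒  (1347)·k = -6735  ⇒  k = -5.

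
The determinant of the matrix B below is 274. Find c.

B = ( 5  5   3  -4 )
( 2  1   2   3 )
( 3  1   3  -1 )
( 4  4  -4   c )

Expanding along the column containing c, det(B) is linear in c: det(B) = (2)·c + (256).
Set (2)·c + (256) = 274  ⇒  (2)·c = 18  ⇒  c = 9.

c = 9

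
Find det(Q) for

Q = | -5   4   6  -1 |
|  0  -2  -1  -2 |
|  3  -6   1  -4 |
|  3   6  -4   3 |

Expand along row 2 (it has 1 zero):
  + (-2) · M_22   where M_22 = det([-5 6 -1; 3 1 -4; 3 -4 3]) = -46
  − (-1) · M_23   where M_23 = det([-5 4 -1; 3 -6 -4; 3 6 3]) = -150
  + (-2) · M_24   where M_24 = det([-5 4 6; 3 -6 1; 3 6 -4]) = 186
det = (+1)·(-2)·(-46) + (-1)·(-1)·(-150) + (+1)·(-2)·(186) = -430

|Q| = -430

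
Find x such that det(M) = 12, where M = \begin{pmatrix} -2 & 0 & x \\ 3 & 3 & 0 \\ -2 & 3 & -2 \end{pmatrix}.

Expanding along the row containing x, det(M) is linear in x: det(M) = (15)·x + (12).
Set (15)·x + (12) = 12  ⇒  (15)·x = 0  ⇒  x = 0.

0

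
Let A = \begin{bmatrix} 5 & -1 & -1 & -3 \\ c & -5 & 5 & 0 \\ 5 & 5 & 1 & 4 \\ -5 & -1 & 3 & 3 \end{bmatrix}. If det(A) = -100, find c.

-5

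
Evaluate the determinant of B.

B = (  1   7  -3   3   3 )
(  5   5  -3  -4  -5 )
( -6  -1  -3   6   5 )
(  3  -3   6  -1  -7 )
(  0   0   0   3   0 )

2106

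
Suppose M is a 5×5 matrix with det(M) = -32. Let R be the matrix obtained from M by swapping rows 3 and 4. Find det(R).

det(R) = 32

Swapping two rows multiplies the determinant by −1.
det(R) = (-1)·(-32) = 32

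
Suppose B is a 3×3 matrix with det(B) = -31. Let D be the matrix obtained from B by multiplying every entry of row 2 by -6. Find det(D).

Scaling one row by -6 multiplies the determinant by -6.
det(D) = (-6)·(-31) = 186

The determinant is 186.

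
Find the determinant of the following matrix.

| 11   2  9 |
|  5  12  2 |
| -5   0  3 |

886

Expand along column 2:
  − 2 · |5 2; -5 3| = −2·(15 − (-10)) = -50
  + 12 · |11 9; -5 3| = 12·(33 − (-45)) = 936
Sum: (-50) + (936) = 886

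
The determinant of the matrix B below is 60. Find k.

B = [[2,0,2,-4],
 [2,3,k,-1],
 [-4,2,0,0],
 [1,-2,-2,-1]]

8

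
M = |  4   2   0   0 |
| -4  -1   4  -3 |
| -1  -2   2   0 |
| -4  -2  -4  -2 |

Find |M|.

Expand along row 1 (it has 2 zeros):
  + (4) · M_11   where M_11 = det([-1 4 -3; -2 2 0; -2 -4 -2]) = -48
  − (2) · M_12   where M_12 = det([-4 4 -3; -1 2 0; -4 -4 -2]) = -28
det = (+1)·(4)·(-48) + (-1)·(2)·(-28) = -136

The determinant is -136.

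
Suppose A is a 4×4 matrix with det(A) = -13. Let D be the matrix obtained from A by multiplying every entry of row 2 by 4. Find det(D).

|D| = -52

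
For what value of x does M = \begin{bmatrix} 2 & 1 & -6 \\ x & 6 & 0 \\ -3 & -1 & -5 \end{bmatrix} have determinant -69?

9

Expanding along the column containing x, det(M) is linear in x: det(M) = (11)·x + (-168).
Set (11)·x + (-168) = -69  ⇒  (11)·x = 99  ⇒  x = 9.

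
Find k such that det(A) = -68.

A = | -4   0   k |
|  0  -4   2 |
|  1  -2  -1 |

-9

Expanding along the column containing k, det(A) is linear in k: det(A) = (4)·k + (-32).
Set (4)·k + (-32) = -68  ⇒  (4)·k = -36  ⇒  k = -9.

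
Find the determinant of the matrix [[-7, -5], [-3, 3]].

det = (-7)·3 − (-5)·(-3) = -21 − 15 = -36

-36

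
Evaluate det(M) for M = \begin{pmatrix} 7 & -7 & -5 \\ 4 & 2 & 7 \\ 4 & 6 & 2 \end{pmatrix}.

Expand along column 1:
  + 7 · |2 7; 6 2| = 7·(4 − 42) = -266
  − 4 · |-7 -5; 6 2| = −4·(-14 − (-30)) = -64
  + 4 · |-7 -5; 2 7| = 4·(-49 − (-10)) = -156
Sum: (-266) + (-64) + (-156) = -486

det(M) = -486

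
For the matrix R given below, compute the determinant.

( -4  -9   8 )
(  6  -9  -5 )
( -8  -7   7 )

|R| = -502

Expand along column 1:
  + (-4) · |-9 -5; -7 7| = (-4)·(-63 − 35) = 392
  − 6 · |-9 8; -7 7| = −6·(-63 − (-56)) = 42
  + (-8) · |-9 8; -9 -5| = (-8)·(45 − (-72)) = -936
Sum: (392) + (42) + (-936) = -502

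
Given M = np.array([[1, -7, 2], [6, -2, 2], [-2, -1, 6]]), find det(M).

Expand along row 1:
  + 1 · |-2 2; -1 6| = 1·(-12 − (-2)) = -10
  − (-7) · |6 2; -2 6| = −(-7)·(36 − (-4)) = 280
  + 2 · |6 -2; -2 -1| = 2·(-6 − 4) = -20
Sum: (-10) + (280) + (-20) = 250

|M| = 250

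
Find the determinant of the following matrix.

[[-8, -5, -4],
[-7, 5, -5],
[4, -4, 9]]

Expand along row 1:
  + (-8) · |5 -5; -4 9| = (-8)·(45 − 20) = -200
  − (-5) · |-7 -5; 4 9| = −(-5)·(-63 − (-20)) = -215
  + (-4) · |-7 5; 4 -4| = (-4)·(28 − 20) = -32
Sum: (-200) + (-215) + (-32) = -447

-447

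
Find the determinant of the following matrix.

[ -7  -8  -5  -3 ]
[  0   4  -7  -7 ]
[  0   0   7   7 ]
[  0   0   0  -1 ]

The matrix is upper triangular, so the determinant is the product of the diagonal entries:
det = (-7) · (4) · (7) · (-1) = 196

The determinant is 196.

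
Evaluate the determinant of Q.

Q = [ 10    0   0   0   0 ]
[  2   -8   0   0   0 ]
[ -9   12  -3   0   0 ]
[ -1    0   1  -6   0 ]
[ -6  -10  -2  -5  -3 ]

The determinant is 4320.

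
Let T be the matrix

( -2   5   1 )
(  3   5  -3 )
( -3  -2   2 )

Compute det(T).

Expand along row 1:
  + (-2) · |5 -3; -2 2| = (-2)·(10 − 6) = -8
  − 5 · |3 -3; -3 2| = −5·(6 − 9) = 15
  + 1 · |3 5; -3 -2| = 1·(-6 − (-15)) = 9
Sum: (-8) + (15) + (9) = 16

det(T) = 16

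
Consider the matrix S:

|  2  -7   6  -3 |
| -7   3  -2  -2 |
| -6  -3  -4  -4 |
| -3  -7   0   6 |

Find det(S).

Expand along row 4 (it has 1 zero):
  − (-3) · M_41   where M_41 = det([-7 6 -3; 3 -2 -2; -3 -4 -4]) = 162
  + (-7) · M_42   where M_42 = det([2 6 -3; -7 -2 -2; -6 -4 -4]) = -144
  + (6) · M_44   where M_44 = det([2 -7 6; -7 3 -2; -6 -3 -4]) = 310
det = (-1)·(-3)·(162) + (+1)·(-7)·(-144) + (+1)·(6)·(310) = 3354

3354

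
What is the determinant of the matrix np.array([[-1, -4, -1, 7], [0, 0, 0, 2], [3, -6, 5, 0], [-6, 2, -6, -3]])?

104

Expand along row 2 (it has 3 zeros):
  + (2) · M_24   where M_24 = det([-1 -4 -1; 3 -6 5; -6 2 -6]) = 52
det = (+1)·(2)·(52) = 104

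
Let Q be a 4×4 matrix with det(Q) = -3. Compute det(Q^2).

9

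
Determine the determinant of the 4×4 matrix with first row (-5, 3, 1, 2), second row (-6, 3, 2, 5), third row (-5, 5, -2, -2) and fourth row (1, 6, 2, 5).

The determinant is -188.

Expand along row 1:
  + (-5) · M_11   where M_11 = det([3 2 5; 5 -2 -2; 6 2 5]) = 18
  − (3) · M_12   where M_12 = det([-6 2 5; -5 -2 -2; 1 2 5]) = 42
  + (1) · M_13   where M_13 = det([-6 3 5; -5 5 -2; 1 6 5]) = -328
  − (2) · M_14   where M_14 = det([-6 3 2; -5 5 -2; 1 6 2]) = -178
det = (+1)·(-5)·(18) + (-1)·(3)·(42) + (+1)·(1)·(-328) + (-1)·(2)·(-178) = -188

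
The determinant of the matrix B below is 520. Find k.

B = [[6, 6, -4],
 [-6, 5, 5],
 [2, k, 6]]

k = -4

Expanding along the row containing k, det(B) is linear in k: det(B) = (-6)·k + (496).
Set (-6)·k + (496) = 520  ⇒  (-6)·k = 24  ⇒  k = -4.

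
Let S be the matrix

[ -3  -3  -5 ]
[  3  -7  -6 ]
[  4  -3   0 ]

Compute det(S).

31

Expand along column 3:
  + (-5) · |3 -7; 4 -3| = (-5)·(-9 − (-28)) = -95
  − (-6) · |-3 -3; 4 -3| = −(-6)·(9 − (-12)) = 126
Sum: (-95) + (126) = 31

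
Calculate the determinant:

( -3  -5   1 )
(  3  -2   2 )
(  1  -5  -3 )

-116

Expand along column 1:
  + (-3) · |-2 2; -5 -3| = (-3)·(6 − (-10)) = -48
  − 3 · |-5 1; -5 -3| = −3·(15 − (-5)) = -60
  + 1 · |-5 1; -2 2| = 1·(-10 − (-2)) = -8
Sum: (-48) + (-60) + (-8) = -116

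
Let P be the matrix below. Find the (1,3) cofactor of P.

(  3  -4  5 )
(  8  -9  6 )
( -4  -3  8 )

Delete row 1 and column 3; the remaining 2×2 submatrix is [8 -9; -4 -3].
Its determinant is 8·(-3) − (-9)·(-4) = -60.
The cofactor carries sign (−1)^(1+3) = +1, so C_{1,3} = +(-60) = -60.

-60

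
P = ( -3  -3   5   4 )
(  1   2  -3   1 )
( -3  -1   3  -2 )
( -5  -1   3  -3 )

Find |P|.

Expand along row 1:
  + (-3) · M_11   where M_11 = det([2 -3 1; -1 3 -2; -1 3 -3]) = -3
  − (-3) · M_12   where M_12 = det([1 -3 1; -3 3 -2; -5 3 -3]) = 0
  + (5) · M_13   where M_13 = det([1 2 1; -3 -1 -2; -5 -1 -3]) = 1
  − (4) · M_14   where M_14 = det([1 2 -3; -3 -1 3; -5 -1 3]) = -6
det = (+1)·(-3)·(-3) + (-1)·(-3)·(0) + (+1)·(5)·(1) + (-1)·(4)·(-6) = 38

38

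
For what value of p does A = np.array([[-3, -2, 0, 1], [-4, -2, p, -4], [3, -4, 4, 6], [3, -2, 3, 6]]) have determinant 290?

Expanding along the column containing p, det(A) is linear in p: det(A) = (-42)·p + (-46).
Set (-42)·p + (-46) = 290  ⇒  (-42)·p = 336  ⇒  p = -8.

p = -8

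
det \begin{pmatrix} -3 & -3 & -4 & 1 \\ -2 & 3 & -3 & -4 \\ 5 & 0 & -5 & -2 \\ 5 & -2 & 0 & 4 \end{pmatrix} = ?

379

Expand along row 3 (it has 1 zero):
  + (5) · M_31   where M_31 = det([-3 -4 1; 3 -3 -4; -2 0 4]) = 46
  + (-5) · M_33   where M_33 = det([-3 -3 1; -2 3 -4; 5 -2 4]) = 13
  − (-2) · M_34   where M_34 = det([-3 -3 -4; -2 3 -3; 5 -2 0]) = 107
det = (+1)·(5)·(46) + (+1)·(-5)·(13) + (-1)·(-2)·(107) = 379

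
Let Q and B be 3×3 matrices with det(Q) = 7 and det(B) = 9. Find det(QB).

det(QB) = det(Q)·det(B) = (7)·(9) = 63

|QB| = 63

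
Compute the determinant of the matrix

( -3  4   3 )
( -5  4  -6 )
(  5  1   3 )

-189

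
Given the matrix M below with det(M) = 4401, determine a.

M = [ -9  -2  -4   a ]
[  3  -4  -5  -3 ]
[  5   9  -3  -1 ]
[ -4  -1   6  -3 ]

-6

Expanding along the column containing a, det(M) is linear in a: det(M) = (-70)·a + (3981).
Set (-70)·a + (3981) = 4401  ⇒  (-70)·a = 420  ⇒  a = -6.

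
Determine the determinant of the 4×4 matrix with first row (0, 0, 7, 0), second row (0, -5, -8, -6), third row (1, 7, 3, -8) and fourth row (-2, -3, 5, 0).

-1022

Expand along row 1 (it has 3 zeros):
  + (7) · M_13   where M_13 = det([0 -5 -6; 1 7 -8; -2 -3 0]) = -146
det = (+1)·(7)·(-146) = -1022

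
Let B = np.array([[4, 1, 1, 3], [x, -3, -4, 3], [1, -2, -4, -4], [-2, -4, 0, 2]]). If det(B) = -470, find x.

Expanding along the column containing x, det(B) is linear in x: det(B) = (36)·x + (-434).
Set (36)·x + (-434) = -470  ⇒  (36)·x = -36  ⇒  x = -1.

-1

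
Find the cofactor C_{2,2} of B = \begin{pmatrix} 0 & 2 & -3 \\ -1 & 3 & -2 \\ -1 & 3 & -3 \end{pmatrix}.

Delete row 2 and column 2; the remaining 2×2 submatrix is [0 -3; -1 -3].
Its determinant is 0·(-3) − (-3)·(-1) = -3.
The cofactor carries sign (−1)^(2+2) = +1, so C_{2,2} = +(-3) = -3.

-3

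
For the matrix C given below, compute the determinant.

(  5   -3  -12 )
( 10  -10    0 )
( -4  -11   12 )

Expand along row 2:
  − 10 · |-3 -12; -11 12| = −10·(-36 − 132) = 1680
  + (-10) · |5 -12; -4 12| = (-10)·(60 − 48) = -120
Sum: (1680) + (-120) = 1560

|C| = 1560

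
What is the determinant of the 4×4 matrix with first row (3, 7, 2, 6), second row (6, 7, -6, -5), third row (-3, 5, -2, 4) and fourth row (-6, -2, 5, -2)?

Expand along row 1:
  + (3) · M_11   where M_11 = det([7 -6 -5; 5 -2 4; -2 5 -2]) = -229
  − (7) · M_12   where M_12 = det([6 -6 -5; -3 -2 4; -6 5 -2]) = 219
  + (2) · M_13   where M_13 = det([6 7 -5; -3 5 4; -6 -2 -2]) = -402
  − (6) · M_14   where M_14 = det([6 7 -6; -3 5 -2; -6 -2 5]) = 99
det = (+1)·(3)·(-229) + (-1)·(7)·(219) + (+1)·(2)·(-402) + (-1)·(6)·(99) = -3618

-3618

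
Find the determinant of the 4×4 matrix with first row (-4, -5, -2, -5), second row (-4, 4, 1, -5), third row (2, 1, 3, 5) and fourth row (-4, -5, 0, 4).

Expand along row 4 (it has 1 zero):
  − (-4) · M_41   where M_41 = det([-5 -2 -5; 4 1 -5; 1 3 5]) = -105
  + (-5) · M_42   where M_42 = det([-4 -2 -5; -4 1 -5; 2 3 5]) = -30
  + (4) · M_44   where M_44 = det([-4 -5 -2; -4 4 1; 2 1 3]) = -90
det = (-1)·(-4)·(-105) + (+1)·(-5)·(-30) + (+1)·(4)·(-90) = -630

-630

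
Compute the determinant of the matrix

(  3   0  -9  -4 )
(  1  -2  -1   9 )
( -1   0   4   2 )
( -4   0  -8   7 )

The determinant is -90.

Expand along column 2 (it has 3 zeros):
  + (-2) · M_22   where M_22 = det([3 -9 -4; -1 4 2; -4 -8 7]) = 45
det = (+1)·(-2)·(45) = -90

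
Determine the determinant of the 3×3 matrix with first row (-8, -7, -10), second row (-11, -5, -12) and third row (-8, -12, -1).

-403

Expand along row 1:
  + (-8) · |-5 -12; -12 -1| = (-8)·(5 − 144) = 1112
  − (-7) · |-11 -12; -8 -1| = −(-7)·(11 − 96) = -595
  + (-10) · |-11 -5; -8 -12| = (-10)·(132 − 40) = -920
Sum: (1112) + (-595) + (-920) = -403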